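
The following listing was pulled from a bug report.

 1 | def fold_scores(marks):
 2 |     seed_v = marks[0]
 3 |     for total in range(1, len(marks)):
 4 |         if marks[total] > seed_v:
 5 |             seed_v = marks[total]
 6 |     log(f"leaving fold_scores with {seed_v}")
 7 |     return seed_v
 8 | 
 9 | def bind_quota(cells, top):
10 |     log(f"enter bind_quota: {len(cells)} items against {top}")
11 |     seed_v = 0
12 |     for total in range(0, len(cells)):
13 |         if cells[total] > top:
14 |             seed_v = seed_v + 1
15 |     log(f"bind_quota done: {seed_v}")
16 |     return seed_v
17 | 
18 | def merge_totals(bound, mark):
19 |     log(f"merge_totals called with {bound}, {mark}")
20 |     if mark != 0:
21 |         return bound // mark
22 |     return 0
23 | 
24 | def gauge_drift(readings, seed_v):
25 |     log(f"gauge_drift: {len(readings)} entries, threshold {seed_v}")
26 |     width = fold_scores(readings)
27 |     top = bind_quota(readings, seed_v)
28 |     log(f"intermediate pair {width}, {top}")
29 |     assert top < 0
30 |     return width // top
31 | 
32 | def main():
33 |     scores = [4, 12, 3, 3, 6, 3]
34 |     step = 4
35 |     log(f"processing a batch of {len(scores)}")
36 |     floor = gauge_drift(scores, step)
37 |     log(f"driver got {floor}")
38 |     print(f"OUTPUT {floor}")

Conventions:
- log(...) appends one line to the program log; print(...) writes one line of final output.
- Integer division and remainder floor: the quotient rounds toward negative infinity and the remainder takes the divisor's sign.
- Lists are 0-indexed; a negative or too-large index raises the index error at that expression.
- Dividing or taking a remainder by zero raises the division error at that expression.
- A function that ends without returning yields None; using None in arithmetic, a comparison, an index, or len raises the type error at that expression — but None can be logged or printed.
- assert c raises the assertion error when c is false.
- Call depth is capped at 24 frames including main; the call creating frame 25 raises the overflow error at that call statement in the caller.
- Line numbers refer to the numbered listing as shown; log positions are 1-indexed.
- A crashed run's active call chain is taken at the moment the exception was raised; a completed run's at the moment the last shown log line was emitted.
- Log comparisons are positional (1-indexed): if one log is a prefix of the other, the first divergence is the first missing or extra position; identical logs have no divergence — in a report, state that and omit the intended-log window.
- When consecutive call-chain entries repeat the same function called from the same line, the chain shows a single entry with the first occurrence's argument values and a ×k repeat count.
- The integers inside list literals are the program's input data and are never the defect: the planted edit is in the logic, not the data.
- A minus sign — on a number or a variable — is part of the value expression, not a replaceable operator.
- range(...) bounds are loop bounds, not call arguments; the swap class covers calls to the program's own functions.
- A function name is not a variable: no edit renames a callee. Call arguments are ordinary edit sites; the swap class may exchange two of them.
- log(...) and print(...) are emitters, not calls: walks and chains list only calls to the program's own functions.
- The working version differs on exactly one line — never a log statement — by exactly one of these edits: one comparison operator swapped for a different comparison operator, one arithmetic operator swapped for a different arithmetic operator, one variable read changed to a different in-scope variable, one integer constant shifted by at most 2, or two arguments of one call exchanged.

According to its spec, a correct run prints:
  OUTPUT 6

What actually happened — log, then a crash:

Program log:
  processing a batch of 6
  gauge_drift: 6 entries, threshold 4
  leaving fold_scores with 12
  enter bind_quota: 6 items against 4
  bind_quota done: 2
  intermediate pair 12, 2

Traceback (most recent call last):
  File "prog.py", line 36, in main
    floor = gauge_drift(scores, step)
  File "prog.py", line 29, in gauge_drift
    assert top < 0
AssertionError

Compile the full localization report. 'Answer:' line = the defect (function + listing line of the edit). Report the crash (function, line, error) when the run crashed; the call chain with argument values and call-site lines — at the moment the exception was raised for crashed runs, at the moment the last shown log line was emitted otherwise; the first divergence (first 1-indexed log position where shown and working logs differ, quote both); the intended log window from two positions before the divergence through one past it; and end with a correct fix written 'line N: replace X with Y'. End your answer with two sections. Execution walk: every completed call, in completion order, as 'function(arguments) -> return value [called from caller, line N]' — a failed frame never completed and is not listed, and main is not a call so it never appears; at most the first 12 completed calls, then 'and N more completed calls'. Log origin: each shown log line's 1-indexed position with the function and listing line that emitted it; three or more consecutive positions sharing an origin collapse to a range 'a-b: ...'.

Answer: the defect is in gauge_drift at line 29.
Key fact: The shown log is a 6-line prefix of the intended one, whose next entry is 'driver got 6'.
Crash: gauge_drift, line 29, AssertionError.
Call chain: main -> gauge_drift([4, 12, 3, 3, 6, 3], 4) (called at line 36).
First divergence: position 7 — the faulty run's log ends after 6 lines; the working version continues with 'driver got 6'.
Intended log window:
  5: bind_quota done: 2
  6: intermediate pair 12, 2
  7: driver got 6
Execution walk:
  fold_scores([4, 12, 3, 3, 6, 3]) -> 12  [called from gauge_drift, line 26]
  bind_quota([4, 12, 3, 3, 6, 3], 4) -> 2  [called from gauge_drift, line 27]
Log origin:
  1: emitted by main (line 35)
  2: emitted by gauge_drift (line 25)
  3: emitted by fold_scores (line 6)
  4: emitted by bind_quota (line 10)
  5: emitted by bind_quota (line 15)
  6: emitted by gauge_drift (line 28)
A correct fix: line 29: replace `<` with `>`.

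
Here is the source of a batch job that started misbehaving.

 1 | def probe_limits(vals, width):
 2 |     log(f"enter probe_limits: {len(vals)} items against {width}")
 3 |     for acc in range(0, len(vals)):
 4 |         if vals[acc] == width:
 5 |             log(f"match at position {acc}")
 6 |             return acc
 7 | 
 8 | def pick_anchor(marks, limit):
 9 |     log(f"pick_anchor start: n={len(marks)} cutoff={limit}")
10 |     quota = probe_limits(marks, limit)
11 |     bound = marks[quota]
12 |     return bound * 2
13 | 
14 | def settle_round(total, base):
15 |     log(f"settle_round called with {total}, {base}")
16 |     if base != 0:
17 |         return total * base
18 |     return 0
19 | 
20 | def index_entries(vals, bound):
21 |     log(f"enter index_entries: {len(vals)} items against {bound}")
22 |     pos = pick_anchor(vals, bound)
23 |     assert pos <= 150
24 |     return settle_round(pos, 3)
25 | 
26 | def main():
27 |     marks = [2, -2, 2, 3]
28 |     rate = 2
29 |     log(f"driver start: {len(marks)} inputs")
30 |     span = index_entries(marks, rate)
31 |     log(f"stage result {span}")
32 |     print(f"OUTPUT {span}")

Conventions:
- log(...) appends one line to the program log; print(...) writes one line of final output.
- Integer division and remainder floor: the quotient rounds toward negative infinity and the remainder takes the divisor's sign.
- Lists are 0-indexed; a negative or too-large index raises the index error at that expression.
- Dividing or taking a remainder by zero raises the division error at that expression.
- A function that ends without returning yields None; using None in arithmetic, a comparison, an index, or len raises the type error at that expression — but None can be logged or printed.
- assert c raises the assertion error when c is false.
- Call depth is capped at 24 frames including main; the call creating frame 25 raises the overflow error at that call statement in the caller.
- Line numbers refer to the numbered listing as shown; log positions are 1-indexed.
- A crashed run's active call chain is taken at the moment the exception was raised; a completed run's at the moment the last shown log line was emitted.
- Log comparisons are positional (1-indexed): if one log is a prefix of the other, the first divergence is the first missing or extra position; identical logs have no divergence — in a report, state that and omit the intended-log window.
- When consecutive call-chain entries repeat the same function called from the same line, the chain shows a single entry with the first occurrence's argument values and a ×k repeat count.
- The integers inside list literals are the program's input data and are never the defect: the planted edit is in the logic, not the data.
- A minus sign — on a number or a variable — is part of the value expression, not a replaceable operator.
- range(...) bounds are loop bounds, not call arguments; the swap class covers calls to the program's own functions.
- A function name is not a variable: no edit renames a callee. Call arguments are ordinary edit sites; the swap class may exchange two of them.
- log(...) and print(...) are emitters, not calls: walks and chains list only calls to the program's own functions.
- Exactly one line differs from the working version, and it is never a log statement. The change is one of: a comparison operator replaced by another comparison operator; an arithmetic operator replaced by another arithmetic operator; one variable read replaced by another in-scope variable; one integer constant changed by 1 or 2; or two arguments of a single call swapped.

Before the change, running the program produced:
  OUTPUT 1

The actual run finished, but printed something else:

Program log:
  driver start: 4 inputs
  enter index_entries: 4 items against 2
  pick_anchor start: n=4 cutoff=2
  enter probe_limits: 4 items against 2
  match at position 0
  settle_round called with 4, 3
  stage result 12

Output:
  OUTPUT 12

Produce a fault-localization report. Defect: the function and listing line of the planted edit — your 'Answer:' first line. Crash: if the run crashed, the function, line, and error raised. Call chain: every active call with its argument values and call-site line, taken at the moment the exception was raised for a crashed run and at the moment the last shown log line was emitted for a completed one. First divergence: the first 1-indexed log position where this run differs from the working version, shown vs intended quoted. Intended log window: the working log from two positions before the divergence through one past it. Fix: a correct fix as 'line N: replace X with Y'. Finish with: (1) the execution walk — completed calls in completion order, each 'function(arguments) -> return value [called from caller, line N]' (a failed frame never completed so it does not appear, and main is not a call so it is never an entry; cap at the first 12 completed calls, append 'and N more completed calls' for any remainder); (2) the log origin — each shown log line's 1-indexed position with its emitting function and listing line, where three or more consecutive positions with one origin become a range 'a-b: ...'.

Answer: the defect is in settle_round at line 17.
Key fact: Everything matches until log position 7, which reads 'stage result 12' in place of 'stage result 1'.
Call chain: main.
First divergence: position 7; shown 'stage result 12' vs intended 'stage result 1'.
Intended log window:
  5: match at position 0
  6: settle_round called with 4, 3
  7: stage result 1
Execution walk:
  probe_limits([2, -2, 2, 3], 2) -> 0  [called from pick_anchor, line 10]
  pick_anchor([2, -2, 2, 3], 2) -> 4  [called from index_entries, line 22]
  settle_round(4, 3) -> 12  [called from index_entries, line 24]
  index_entries([2, -2, 2, 3], 2) -> 12  [called from main, line 30]
Log origins:
  1 — main, line 29
  2 — index_entries, line 21
  3 — pick_anchor, line 9
  4 — probe_limits, line 2
  5 — probe_limits, line 5
  6 — settle_round, line 15
  7 — main, line 31
A correct fix: line 17: replace `*` with `%`.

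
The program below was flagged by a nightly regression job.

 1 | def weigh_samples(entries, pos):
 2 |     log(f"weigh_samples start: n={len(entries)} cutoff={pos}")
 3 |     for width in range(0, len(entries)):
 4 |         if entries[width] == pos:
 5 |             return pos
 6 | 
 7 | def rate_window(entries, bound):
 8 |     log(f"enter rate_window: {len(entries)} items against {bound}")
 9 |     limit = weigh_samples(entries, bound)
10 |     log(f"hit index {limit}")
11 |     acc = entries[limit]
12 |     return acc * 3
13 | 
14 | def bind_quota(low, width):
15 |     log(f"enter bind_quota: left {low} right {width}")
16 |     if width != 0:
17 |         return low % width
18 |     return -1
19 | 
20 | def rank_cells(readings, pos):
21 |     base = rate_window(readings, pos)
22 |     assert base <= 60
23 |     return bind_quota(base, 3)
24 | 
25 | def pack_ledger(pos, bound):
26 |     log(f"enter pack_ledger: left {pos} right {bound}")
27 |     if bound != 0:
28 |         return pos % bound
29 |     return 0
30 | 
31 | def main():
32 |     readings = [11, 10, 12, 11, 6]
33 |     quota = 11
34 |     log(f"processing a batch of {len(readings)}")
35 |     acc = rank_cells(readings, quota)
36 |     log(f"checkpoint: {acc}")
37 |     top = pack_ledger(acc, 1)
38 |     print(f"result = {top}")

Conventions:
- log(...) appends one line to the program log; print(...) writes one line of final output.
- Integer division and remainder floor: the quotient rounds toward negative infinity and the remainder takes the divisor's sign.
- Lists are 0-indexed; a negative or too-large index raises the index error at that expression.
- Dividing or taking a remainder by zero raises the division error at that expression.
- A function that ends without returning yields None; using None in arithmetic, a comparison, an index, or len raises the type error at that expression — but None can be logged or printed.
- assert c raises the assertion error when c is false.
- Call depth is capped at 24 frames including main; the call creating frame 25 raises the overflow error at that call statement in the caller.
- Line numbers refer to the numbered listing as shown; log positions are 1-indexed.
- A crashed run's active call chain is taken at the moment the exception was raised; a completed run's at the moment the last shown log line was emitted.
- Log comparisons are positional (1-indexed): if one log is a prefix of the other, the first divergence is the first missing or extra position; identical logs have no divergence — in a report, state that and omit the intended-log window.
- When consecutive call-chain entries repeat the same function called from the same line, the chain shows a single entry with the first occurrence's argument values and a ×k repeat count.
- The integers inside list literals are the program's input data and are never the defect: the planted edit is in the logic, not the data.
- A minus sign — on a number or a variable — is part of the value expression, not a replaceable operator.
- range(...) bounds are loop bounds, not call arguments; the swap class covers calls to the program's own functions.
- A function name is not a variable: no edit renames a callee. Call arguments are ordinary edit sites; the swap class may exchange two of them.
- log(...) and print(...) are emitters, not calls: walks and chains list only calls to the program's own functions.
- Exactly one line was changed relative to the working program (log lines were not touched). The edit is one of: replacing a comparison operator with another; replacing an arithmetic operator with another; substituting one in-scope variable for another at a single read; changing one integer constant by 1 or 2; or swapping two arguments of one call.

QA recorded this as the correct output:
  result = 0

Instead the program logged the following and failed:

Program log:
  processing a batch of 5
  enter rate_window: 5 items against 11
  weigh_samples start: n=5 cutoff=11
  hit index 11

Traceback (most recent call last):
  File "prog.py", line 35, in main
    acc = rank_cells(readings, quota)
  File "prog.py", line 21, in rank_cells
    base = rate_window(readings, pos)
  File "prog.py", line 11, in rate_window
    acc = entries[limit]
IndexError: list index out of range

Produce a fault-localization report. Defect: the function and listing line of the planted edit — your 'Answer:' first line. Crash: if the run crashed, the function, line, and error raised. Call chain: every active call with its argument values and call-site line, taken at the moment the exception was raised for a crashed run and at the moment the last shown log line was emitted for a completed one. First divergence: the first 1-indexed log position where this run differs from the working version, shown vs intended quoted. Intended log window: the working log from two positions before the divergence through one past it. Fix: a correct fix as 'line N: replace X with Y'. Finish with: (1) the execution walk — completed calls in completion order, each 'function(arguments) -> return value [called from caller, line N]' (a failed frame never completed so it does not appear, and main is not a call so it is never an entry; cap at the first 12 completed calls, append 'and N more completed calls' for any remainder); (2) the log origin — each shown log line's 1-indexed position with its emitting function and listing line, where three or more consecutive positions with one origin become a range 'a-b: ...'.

Answer: the defect is in weigh_samples at line 5.
Core observation: Everything matches until log position 4, which reads 'hit index 11' in place of 'hit index 0'.
Crash: rate_window, line 11, IndexError.
Call chain: main -> rank_cells([11, 10, 12, 11, 6], 11) (called at line 35) -> rate_window([11, 10, 12, 11, 6], 11) (called at line 21).
First divergence: position 4; shown 'hit index 11' vs intended 'hit index 0'.
Intended log window:
  2: enter rate_window: 5 items against 11
  3: weigh_samples start: n=5 cutoff=11
  4: hit index 0
  5: enter bind_quota: left 33 right 3
Execution walk:
  weigh_samples([11, 10, 12, 11, 6], 11) -> 11  [called from rate_window, line 9]
Log origins:
  1: emitted by main (line 34)
  2: emitted by rate_window (line 8)
  3: emitted by weigh_samples (line 2)
  4: emitted by rate_window (line 10)
A correct fix: line 5: replace `pos` with `width`.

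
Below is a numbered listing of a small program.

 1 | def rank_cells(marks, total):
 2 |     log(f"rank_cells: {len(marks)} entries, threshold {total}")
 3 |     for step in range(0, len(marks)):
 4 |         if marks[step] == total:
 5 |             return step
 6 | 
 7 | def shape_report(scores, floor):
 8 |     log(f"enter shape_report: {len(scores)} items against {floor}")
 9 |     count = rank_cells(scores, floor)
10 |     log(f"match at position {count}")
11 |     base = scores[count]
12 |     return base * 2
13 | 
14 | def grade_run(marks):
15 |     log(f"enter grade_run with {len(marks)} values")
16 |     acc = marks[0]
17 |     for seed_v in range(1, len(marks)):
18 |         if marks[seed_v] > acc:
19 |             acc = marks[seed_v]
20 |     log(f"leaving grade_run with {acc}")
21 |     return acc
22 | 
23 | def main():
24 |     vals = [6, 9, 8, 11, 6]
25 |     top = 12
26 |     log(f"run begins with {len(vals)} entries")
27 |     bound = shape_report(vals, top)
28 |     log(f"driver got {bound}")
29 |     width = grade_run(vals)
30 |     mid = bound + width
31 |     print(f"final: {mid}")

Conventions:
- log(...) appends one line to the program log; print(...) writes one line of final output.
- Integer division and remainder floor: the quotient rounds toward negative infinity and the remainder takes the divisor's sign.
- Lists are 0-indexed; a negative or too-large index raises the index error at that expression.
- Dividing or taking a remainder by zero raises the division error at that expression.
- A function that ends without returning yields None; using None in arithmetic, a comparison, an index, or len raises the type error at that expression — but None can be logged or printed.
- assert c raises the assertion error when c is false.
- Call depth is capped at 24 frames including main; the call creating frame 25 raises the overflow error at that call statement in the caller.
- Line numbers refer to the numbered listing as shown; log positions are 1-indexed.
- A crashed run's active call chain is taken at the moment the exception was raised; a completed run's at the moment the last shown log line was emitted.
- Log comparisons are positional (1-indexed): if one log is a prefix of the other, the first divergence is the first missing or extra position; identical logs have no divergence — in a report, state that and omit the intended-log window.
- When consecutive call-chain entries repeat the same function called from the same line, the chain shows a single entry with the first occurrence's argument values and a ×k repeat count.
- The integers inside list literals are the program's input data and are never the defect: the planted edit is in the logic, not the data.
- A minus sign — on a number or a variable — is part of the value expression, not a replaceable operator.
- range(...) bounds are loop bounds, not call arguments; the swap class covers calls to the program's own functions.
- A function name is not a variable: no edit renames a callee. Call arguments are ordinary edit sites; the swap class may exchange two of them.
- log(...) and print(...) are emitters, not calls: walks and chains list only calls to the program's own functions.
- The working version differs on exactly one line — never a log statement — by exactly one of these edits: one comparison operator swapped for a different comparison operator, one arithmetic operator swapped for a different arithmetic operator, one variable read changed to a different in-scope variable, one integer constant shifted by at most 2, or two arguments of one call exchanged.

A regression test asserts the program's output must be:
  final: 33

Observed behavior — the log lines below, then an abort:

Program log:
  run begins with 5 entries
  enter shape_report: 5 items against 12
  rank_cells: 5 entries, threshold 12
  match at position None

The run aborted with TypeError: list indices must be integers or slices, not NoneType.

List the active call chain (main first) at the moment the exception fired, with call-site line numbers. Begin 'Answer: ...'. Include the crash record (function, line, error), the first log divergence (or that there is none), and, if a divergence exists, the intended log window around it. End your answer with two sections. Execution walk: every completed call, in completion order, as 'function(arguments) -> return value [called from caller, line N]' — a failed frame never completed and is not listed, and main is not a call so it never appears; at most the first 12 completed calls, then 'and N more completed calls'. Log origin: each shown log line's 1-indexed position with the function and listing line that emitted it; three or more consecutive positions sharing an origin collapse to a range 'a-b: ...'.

Answer: main -> shape_report (called at line 27).
The tell: Position 2 is the first bad log line: 'enter shape_report: 5 items against 12' should read 'enter shape_report: 5 items against 11'.
Crash: shape_report, line 11, TypeError.
First divergence: position 2 — shown 'enter shape_report: 5 items against 12', intended 'enter shape_report: 5 items against 11'.
Intended log window:
  1: run begins with 5 entries
  2: enter shape_report: 5 items against 11
  3: rank_cells: 5 entries, threshold 11
Execution walk:
  rank_cells([6, 9, 8, 11, 6], 12) -> None  [called from shape_report, line 9]
Log origins:
  1: emitted by main (line 26)
  2: emitted by shape_report (line 8)
  3: emitted by rank_cells (line 2)
  4: emitted by shape_report (line 10)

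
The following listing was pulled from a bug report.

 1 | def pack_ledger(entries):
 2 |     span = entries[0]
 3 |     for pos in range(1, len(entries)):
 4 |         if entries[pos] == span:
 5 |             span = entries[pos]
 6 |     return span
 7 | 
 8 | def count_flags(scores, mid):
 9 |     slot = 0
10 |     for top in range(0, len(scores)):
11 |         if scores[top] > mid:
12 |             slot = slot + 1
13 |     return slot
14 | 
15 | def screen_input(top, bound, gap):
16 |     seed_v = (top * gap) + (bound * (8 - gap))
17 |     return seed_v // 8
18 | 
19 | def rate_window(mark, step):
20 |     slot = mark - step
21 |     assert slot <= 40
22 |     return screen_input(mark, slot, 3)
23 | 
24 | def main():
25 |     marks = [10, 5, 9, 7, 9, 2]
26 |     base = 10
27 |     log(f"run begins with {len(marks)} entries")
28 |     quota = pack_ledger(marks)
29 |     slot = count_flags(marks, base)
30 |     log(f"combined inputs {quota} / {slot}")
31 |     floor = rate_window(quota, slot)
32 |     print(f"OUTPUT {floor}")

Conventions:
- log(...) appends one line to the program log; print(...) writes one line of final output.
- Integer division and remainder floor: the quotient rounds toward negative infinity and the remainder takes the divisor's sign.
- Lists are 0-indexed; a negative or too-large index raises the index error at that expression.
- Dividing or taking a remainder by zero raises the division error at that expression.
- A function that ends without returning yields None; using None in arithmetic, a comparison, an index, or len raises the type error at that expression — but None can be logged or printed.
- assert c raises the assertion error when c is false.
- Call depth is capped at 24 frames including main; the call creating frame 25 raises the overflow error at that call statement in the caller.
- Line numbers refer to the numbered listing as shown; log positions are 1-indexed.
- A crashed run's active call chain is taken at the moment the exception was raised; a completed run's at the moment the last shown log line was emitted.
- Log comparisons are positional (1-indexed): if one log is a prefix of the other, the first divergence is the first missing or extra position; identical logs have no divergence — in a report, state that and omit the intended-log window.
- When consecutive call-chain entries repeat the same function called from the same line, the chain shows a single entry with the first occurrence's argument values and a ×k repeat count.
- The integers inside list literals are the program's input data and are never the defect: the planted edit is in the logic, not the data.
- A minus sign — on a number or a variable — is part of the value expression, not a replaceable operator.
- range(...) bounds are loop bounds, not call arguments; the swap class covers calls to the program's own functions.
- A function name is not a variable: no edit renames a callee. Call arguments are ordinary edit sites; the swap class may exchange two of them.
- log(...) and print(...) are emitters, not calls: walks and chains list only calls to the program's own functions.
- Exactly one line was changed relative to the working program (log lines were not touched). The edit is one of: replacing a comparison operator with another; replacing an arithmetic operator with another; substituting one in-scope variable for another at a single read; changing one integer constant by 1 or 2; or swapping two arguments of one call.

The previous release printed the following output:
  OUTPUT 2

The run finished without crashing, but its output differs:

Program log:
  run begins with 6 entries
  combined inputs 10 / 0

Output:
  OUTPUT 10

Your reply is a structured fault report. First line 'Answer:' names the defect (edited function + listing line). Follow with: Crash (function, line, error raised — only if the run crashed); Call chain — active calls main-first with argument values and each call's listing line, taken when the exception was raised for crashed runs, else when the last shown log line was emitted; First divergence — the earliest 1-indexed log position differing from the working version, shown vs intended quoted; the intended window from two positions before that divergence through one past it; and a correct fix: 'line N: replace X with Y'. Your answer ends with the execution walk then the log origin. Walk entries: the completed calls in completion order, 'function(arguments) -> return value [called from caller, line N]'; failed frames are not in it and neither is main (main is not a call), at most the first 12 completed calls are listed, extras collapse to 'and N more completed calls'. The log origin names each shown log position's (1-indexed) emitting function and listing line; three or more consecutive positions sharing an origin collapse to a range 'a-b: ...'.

Answer: the defect is in pack_ledger at line 4.
Key fact: The log first diverges at position 2: the faulty run prints 'combined inputs 10 / 0' where the working version prints 'combined inputs 2 / 0'.
Call chain: main.
First divergence: position 2; shown 'combined inputs 10 / 0' vs intended 'combined inputs 2 / 0'.
Intended log window:
  1: run begins with 6 entries
  2: combined inputs 2 / 0
Execution walk:
  pack_ledger([10, 5, 9, 7, 9, 2]) -> 10  [called from main, line 28]
  count_flags([10, 5, 9, 7, 9, 2], 10) -> 0  [called from main, line 29]
  screen_input(10, 10, 3) -> 10  [called from rate_window, line 22]
  rate_window(10, 0) -> 10  [called from main, line 31]
Log origins:
  1: from main, line 27
  2: from main, line 30
A correct fix: line 4: replace `==` with `<`.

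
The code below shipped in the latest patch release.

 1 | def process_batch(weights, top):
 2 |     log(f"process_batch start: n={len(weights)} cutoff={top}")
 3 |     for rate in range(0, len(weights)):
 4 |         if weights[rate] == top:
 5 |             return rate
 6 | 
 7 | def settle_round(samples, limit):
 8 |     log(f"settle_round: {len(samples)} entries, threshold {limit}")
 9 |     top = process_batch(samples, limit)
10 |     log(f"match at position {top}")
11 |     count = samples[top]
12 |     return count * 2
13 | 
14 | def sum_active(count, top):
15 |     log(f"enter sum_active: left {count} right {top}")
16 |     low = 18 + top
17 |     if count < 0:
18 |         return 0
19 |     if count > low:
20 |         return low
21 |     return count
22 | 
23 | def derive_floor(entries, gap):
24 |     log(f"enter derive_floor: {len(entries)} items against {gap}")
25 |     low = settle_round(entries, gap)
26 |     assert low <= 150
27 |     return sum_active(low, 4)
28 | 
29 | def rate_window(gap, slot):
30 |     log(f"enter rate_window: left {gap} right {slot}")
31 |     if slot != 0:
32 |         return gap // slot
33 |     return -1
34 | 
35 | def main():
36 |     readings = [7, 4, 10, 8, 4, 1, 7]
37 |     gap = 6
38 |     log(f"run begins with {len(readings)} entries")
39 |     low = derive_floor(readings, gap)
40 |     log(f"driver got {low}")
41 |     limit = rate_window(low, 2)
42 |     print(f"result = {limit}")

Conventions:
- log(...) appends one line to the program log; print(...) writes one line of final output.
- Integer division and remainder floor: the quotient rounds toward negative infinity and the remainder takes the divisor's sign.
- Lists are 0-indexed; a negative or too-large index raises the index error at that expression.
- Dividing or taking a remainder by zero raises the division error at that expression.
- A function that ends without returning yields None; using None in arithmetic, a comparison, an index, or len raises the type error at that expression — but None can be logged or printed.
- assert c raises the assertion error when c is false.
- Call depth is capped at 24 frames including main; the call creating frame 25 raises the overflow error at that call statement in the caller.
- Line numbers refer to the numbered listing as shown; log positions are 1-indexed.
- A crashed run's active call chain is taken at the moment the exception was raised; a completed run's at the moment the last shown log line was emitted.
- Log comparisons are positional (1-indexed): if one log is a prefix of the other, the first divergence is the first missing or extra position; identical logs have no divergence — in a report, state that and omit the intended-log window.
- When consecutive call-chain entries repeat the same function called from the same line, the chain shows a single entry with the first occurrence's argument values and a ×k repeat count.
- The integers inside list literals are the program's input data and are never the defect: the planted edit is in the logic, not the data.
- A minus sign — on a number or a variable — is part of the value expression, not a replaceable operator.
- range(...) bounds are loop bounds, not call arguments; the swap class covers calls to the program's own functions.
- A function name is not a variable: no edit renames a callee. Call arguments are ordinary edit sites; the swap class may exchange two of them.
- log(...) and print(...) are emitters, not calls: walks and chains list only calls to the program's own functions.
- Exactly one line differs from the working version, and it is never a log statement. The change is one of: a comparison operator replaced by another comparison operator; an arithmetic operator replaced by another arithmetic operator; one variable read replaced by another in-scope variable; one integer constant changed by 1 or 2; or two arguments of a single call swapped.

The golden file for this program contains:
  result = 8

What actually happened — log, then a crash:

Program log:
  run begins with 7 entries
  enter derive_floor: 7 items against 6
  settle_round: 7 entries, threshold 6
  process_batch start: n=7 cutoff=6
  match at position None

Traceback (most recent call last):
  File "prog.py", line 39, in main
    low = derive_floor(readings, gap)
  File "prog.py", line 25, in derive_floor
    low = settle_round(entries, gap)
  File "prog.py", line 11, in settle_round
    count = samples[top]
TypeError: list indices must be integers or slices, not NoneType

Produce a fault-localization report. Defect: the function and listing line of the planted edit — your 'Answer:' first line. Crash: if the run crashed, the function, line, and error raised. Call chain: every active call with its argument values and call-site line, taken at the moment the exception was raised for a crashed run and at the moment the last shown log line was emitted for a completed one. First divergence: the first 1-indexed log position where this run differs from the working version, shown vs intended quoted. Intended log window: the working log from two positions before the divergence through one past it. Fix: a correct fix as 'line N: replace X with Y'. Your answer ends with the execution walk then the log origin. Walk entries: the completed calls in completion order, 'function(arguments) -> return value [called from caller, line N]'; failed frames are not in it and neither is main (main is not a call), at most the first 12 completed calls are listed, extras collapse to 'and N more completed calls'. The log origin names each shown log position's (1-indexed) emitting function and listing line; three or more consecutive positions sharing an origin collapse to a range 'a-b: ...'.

Answer: the defect is in main at line 37.
Key observation: At log position 2 the runs split — shown 'enter derive_floor: 7 items against 6', but the working version logs 'enter derive_floor: 7 items against 8'.
Crash: settle_round, line 11, TypeError.
Call chain: main -> derive_floor([7, 4, 10, 8, 4, 1, 7], 6) (called at line 39) -> settle_round([7, 4, 10, 8, 4, 1, 7], 6) (called at line 25).
First divergence: position 2 — shown 'enter derive_floor: 7 items against 6', intended 'enter derive_floor: 7 items against 8'.
Intended log window:
  1: run begins with 7 entries
  2: enter derive_floor: 7 items against 8
  3: settle_round: 7 entries, threshold 8
Execution walk:
  process_batch([7, 4, 10, 8, 4, 1, 7], 6) -> None  [called from settle_round, line 9]
Log origin:
  1: emitted by main (line 38)
  2: emitted by derive_floor (line 24)
  3: emitted by settle_round (line 8)
  4: emitted by process_batch (line 2)
  5: emitted by settle_round (line 10)
A correct fix: line 37: replace `6` with `8`.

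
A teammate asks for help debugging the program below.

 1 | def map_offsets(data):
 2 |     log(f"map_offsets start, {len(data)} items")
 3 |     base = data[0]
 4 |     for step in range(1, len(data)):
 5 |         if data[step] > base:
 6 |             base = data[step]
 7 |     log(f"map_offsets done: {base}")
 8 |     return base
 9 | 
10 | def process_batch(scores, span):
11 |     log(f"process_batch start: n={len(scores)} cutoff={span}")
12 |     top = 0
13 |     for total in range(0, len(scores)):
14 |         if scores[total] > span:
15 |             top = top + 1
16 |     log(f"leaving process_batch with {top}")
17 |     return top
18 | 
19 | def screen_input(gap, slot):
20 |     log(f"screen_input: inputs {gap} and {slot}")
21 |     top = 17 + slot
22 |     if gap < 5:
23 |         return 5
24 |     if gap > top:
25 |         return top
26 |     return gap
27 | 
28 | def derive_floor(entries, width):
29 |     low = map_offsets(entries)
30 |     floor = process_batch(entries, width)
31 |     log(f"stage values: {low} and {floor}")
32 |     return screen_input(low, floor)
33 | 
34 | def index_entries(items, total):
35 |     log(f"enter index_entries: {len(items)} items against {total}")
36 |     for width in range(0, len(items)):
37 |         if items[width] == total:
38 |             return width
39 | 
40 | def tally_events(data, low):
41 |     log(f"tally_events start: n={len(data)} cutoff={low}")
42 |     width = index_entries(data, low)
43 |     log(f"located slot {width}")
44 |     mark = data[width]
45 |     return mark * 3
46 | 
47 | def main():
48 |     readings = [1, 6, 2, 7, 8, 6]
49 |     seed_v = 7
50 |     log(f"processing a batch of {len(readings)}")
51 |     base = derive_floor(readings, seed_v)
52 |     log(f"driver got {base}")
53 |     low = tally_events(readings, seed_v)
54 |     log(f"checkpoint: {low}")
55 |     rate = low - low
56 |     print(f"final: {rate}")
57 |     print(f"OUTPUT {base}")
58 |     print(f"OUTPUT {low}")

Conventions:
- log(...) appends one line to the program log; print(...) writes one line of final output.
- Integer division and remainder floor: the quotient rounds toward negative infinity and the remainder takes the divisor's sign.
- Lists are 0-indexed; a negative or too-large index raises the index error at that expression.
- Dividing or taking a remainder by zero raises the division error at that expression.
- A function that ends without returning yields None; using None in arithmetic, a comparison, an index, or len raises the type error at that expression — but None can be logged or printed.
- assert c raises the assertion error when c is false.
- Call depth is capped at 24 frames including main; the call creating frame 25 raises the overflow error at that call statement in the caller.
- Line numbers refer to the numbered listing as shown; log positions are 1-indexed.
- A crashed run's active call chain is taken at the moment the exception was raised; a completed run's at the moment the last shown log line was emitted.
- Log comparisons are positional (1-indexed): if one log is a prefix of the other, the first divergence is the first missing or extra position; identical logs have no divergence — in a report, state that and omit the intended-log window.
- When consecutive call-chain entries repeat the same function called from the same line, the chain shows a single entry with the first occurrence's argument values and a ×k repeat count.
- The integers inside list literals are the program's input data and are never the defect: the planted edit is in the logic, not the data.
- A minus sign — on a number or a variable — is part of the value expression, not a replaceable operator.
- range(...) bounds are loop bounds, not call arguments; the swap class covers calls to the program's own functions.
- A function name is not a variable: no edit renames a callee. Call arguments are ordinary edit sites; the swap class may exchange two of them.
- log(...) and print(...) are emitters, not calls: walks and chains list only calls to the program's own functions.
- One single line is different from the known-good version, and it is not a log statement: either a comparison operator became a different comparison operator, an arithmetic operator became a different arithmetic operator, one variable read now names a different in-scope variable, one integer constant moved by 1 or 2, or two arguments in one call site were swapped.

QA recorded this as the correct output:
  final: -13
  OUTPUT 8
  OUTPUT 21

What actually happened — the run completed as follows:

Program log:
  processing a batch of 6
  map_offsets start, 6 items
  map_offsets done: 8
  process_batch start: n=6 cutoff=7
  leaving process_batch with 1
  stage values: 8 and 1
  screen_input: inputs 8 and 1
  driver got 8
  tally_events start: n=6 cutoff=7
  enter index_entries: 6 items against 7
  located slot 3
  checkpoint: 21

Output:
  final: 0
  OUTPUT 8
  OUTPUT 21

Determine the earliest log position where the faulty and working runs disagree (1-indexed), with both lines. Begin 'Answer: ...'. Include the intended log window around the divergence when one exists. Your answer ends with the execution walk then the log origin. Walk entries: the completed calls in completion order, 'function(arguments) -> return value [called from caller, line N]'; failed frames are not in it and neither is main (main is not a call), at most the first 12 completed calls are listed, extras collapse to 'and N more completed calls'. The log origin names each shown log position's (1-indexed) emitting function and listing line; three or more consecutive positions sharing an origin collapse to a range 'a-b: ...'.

Answer: none — the logs agree in full.
Execution walk:
  map_offsets([1, 6, 2, 7, 8, 6]) -> 8  [called from derive_floor, line 29]
  process_batch([1, 6, 2, 7, 8, 6], 7) -> 1  [called from derive_floor, line 30]
  screen_input(8, 1) -> 8  [called from derive_floor, line 32]
  derive_floor([1, 6, 2, 7, 8, 6], 7) -> 8  [called from main, line 51]
  index_entries([1, 6, 2, 7, 8, 6], 7) -> 3  [called from tally_events, line 42]
  tally_events([1, 6, 2, 7, 8, 6], 7) -> 21  [called from main, line 53]
Log origin:
  1: emitted by main (line 50)
  2: emitted by map_offsets (line 2)
  3: emitted by map_offsets (line 7)
  4: emitted by process_batch (line 11)
  5: emitted by process_batch (line 16)
  6: emitted by derive_floor (line 31)
  7: emitted by screen_input (line 20)
  8: emitted by main (line 52)
  9: emitted by tally_events (line 41)
  10: emitted by index_entries (line 35)
  11: emitted by tally_events (line 43)
  12: emitted by main (line 54)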